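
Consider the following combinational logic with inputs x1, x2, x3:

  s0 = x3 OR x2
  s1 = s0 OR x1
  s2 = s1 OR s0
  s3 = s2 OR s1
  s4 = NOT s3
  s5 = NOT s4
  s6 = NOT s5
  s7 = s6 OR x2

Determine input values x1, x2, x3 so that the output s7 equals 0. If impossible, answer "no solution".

x1=1, x2=0, x3=1

Check with x1=1, x2=0, x3=1:
s0 = x3 OR x2 = 1 OR 0 = 1
s1 = s0 OR x1 = 1 OR 1 = 1
s2 = s1 OR s0 = 1 OR 1 = 1
s3 = s2 OR s1 = 1 OR 1 = 1
s4 = NOT s3 = NOT 1 = 0
s5 = NOT s4 = NOT 0 = 1
s6 = NOT s5 = NOT 1 = 0
s7 = s6 OR x2 = 0 OR 0 = 0
So s7 = 0 as required.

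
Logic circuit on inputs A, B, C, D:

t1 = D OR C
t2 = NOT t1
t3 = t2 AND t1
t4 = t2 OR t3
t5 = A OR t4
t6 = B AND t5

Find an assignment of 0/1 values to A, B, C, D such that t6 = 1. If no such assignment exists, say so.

A=0 B=1 C=0 D=0

t6 = B AND t5 must be 1, so both B = 1 and t5 = 1.
t5 = A OR t4 must be 1, so at least one of A, t4 is 1.
Check with A=0 B=1 C=0 D=0:
t1 = D OR C = 0 OR 0 = 0
t2 = NOT t1 = NOT 0 = 1
t3 = t2 AND t1 = 1 AND 0 = 0
t4 = t2 OR t3 = 1 OR 0 = 1
t5 = A OR t4 = 0 OR 1 = 1
t6 = B AND t5 = 1 AND 1 = 1
So t6 = 1 as required.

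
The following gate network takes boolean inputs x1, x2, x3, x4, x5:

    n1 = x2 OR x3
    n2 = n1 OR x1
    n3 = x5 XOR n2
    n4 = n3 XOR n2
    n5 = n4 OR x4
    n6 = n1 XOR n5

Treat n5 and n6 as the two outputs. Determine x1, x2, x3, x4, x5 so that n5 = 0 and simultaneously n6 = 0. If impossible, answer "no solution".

Check with x1=0 x2=0 x3=0 x4=0 x5=0:
n1 = x2 OR x3 = 0 OR 0 = 0
n2 = n1 OR x1 = 0 OR 0 = 0
n3 = x5 XOR n2 = 0 XOR 0 = 0
n4 = n3 XOR n2 = 0 XOR 0 = 0
n5 = n4 OR x4 = 0 OR 0 = 0
n6 = n1 XOR n5 = 0 XOR 0 = 0
So n5 = 0 and n6 = 0.

x1=0 x2=0 x3=0 x4=0 x5=0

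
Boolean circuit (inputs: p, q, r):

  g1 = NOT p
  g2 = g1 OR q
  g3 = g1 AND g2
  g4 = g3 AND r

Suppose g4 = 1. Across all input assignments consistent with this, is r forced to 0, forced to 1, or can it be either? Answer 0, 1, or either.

g4 = g3 AND r must be 1, so both g3 = 1 and r = 1.
g3 = g1 AND g2 must be 1, so both g1 = 1 and g2 = 1.
g1 = NOT p must be 1, so p = 0.
Every assignment with g4 = 1 has r = 1; there are 2 such assignment(s).
  p=0, q=0, r=1
  p=0, q=1, r=1

1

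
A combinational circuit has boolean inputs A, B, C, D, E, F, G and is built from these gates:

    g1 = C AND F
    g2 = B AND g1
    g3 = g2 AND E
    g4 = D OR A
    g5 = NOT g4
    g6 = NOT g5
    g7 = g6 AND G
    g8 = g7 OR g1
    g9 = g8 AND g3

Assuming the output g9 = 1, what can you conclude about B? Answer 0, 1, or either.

g9 = g8 AND g3 must be 1, so both g8 = 1 and g3 = 1.
g8 = g7 OR g1 must be 1, so at least one of g7, g1 is 1.
Every assignment with g9 = 1 has B = 1; there are 8 such assignment(s).

1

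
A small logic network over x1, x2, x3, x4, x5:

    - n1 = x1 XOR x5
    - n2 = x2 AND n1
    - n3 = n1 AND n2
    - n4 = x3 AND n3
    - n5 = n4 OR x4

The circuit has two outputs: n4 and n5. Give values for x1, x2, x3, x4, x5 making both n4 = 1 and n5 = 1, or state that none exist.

Check with x1=0 x2=1 x3=1 x4=1 x5=1:
n1 = x1 XOR x5 = 0 XOR 1 = 1
n2 = x2 AND n1 = 1 AND 1 = 1
n3 = n1 AND n2 = 1 AND 1 = 1
n4 = x3 AND n3 = 1 AND 1 = 1
n5 = n4 OR x4 = 1 OR 1 = 1
So n4 = 1 and n5 = 1.

x1=0 x2=1 x3=1 x4=1 x5=1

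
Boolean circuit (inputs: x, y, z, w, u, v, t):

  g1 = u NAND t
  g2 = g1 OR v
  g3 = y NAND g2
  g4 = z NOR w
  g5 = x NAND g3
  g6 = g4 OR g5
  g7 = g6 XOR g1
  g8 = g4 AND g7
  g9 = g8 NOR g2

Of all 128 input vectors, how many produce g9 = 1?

g9 = g8 NOR g2 must be 1, so both g8 = 0 and g2 = 0.
g8 = g4 AND g7 must be 0, so at least one of g4, g7 is 0.
Enumerating the 128 input combinations, 12 give g9 = 1 and 116 give g9 = 0.

12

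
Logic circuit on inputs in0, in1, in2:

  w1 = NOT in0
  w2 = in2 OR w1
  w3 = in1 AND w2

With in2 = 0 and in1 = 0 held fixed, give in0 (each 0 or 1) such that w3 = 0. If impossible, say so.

Check with in2 = 0 and in1 = 0 and in0=0:
w1 = NOT in0 = NOT 0 = 1
w2 = in2 OR w1 = 0 OR 1 = 1
w3 = in1 AND w2 = 0 AND 1 = 0
So w3 = 0.

in0=0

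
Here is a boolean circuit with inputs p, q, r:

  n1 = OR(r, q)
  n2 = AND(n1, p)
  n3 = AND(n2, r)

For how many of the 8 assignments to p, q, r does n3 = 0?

n3 = AND(n2, r) must be 0, so at least one of n2, r is 0.
Satisfying assignments:
  p=0, q=0, r=0
  p=0, q=0, r=1
  p=0, q=1, r=0
  p=0, q=1, r=1
  p=1, q=0, r=0
  p=1, q=1, r=0

6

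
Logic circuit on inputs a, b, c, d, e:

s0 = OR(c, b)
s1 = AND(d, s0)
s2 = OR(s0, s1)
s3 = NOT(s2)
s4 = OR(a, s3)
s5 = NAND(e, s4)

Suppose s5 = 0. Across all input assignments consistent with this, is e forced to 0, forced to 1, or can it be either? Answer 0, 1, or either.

s5 = NAND(e, s4) must be 0, so both e = 1 and s4 = 1.
s4 = OR(a, s3) must be 1, so at least one of a, s3 is 1.
Every assignment with s5 = 0 has e = 1; there are 10 such assignment(s).

1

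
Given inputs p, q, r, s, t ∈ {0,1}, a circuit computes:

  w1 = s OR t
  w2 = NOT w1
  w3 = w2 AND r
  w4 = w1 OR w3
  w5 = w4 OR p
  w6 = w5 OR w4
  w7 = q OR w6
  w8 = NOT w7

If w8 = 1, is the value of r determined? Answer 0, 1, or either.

0

w8 = NOT w7 must be 1, so w7 = 0.
Every assignment with w8 = 1 has r = 0; there are 1 such assignment(s).
  p=0, q=0, r=0, s=0, t=0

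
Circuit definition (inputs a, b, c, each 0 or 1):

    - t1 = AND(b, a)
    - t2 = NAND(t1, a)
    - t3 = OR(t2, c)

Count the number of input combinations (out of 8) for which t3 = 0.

1

t3 = OR(t2, c) must be 0, so both t2 = 0 and c = 0.
Satisfying assignments:
  a=1, b=1, c=0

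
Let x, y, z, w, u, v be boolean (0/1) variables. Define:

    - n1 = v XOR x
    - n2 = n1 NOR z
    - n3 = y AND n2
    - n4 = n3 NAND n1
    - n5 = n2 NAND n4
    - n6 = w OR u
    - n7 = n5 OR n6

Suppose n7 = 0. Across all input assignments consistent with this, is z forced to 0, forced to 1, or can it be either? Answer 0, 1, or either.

0

n7 = n5 OR n6 must be 0, so both n5 = 0 and n6 = 0.
Every assignment with n7 = 0 has z = 0; there are 4 such assignment(s).
  x=0, y=0, z=0, w=0, u=0, v=0
  x=0, y=1, z=0, w=0, u=0, v=0
  x=1, y=0, z=0, w=0, u=0, v=1
  x=1, y=1, z=0, w=0, u=0, v=1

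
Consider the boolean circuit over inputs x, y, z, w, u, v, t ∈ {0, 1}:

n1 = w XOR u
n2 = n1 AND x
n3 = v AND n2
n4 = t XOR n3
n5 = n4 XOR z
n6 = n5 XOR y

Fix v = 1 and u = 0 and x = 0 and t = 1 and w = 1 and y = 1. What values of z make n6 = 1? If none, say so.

Check with v = 1 and u = 0 and x = 0 and t = 1 and w = 1 and y = 1 and z=1:
n1 = w XOR u = 1 XOR 0 = 1
n2 = n1 AND x = 1 AND 0 = 0
n3 = v AND n2 = 1 AND 0 = 0
n4 = t XOR n3 = 1 XOR 0 = 1
n5 = n4 XOR z = 1 XOR 1 = 0
n6 = n5 XOR y = 0 XOR 1 = 1
So n6 = 1.

z=1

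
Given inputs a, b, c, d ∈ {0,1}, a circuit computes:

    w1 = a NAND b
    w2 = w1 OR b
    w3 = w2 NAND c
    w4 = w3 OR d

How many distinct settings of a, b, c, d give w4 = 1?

w4 = w3 OR d must be 1, so at least one of w3, d is 1.
Enumerating the 16 input combinations, 12 give w4 = 1 and 4 give w4 = 0.

12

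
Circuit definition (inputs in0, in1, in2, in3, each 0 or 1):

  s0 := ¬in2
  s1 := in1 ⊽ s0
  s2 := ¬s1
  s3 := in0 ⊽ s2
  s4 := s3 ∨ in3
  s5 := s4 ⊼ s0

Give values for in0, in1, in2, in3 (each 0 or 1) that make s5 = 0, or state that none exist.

Check with in0=0, in1=0, in2=0, in3=1:
s0 = ¬in2 = ¬0 = 1
s1 = in1 ⊽ s0 = 0 ⊽ 1 = 0
s2 = ¬s1 = ¬0 = 1
s3 = in0 ⊽ s2 = 0 ⊽ 1 = 0
s4 = s3 ∨ in3 = 0 ∨ 1 = 1
s5 = s4 ⊼ s0 = 1 ⊼ 1 = 0
So s5 = 0 as required.

in0=0, in1=0, in2=0, in3=1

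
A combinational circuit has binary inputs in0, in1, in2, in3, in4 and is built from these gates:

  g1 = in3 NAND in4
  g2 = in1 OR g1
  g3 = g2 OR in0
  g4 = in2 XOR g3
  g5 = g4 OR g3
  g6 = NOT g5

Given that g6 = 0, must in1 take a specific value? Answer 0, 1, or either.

either

Both values of in1 occur among assignments with g6 = 0:
  in1=0: in0=0, in1=0, in2=0, in3=0, in4=0
  in1=1: in0=0, in1=1, in2=0, in3=0, in4=0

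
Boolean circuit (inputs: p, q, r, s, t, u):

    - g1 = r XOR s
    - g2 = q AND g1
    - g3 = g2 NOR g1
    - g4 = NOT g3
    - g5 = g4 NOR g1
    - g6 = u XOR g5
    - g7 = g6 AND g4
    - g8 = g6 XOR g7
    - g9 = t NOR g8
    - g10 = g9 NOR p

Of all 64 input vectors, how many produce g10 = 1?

20

g10 = g9 NOR p must be 1, so both g9 = 0 and p = 0.
Enumerating the 64 input combinations, 20 give g10 = 1 and 44 give g10 = 0.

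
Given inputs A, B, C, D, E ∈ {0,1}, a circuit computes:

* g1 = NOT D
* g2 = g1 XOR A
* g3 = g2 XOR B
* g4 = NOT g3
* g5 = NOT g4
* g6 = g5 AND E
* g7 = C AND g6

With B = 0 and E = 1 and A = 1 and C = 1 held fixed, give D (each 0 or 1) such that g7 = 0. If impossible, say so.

D=0

g7 = C AND g6 must be 0, so at least one of C, g6 is 0.
Check with B = 0 and E = 1 and A = 1 and C = 1 and D=0:
g1 = NOT D = NOT 0 = 1
g2 = g1 XOR A = 1 XOR 1 = 0
g3 = g2 XOR B = 0 XOR 0 = 0
g4 = NOT g3 = NOT 0 = 1
g5 = NOT g4 = NOT 1 = 0
g6 = g5 AND E = 0 AND 1 = 0
g7 = C AND g6 = 1 AND 0 = 0
So g7 = 0.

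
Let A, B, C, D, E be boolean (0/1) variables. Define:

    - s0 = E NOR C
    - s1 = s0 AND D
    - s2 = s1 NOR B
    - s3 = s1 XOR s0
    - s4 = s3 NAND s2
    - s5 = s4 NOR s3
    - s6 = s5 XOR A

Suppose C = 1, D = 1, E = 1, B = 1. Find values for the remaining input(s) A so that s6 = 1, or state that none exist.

s6 = s5 XOR A must be 1, so s5 and A differ.
Check with C = 1, D = 1, E = 1, B = 1 and A=1:
s0 = E NOR C = 1 NOR 1 = 0
s1 = s0 AND D = 0 AND 1 = 0
s2 = s1 NOR B = 0 NOR 1 = 0
s3 = s1 XOR s0 = 0 XOR 0 = 0
s4 = s3 NAND s2 = 0 NAND 0 = 1
s5 = s4 NOR s3 = 1 NOR 0 = 0
s6 = s5 XOR A = 0 XOR 1 = 1
So s6 = 1.

A=1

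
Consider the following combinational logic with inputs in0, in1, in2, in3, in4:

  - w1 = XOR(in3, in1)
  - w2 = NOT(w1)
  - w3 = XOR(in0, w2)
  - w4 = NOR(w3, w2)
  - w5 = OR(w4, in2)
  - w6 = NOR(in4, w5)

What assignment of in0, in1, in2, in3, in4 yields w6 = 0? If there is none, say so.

Check with in0=0, in1=0, in2=1, in3=0, in4=0:
w1 = XOR(in3, in1) = XOR(0, 0) = 0
w2 = NOT(w1) = NOT 0 = 1
w3 = XOR(in0, w2) = XOR(0, 1) = 1
w4 = NOR(w3, w2) = NOR(1, 1) = 0
w5 = OR(w4, in2) = OR(0, 1) = 1
w6 = NOR(in4, w5) = NOR(0, 1) = 0
So w6 = 0 as required.

in0=0, in1=0, in2=1, in3=0, in4=0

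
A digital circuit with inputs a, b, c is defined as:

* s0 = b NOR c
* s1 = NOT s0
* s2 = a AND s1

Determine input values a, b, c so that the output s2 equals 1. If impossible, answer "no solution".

a=1 b=1 c=0

s2 = a AND s1 must be 1, so both a = 1 and s1 = 1.
s1 = NOT s0 must be 1, so s0 = 0.
s0 = b NOR c must be 0, so at least one of b, c is 1.
Check with a=1 b=1 c=0:
s0 = b NOR c = 1 NOR 0 = 0
s1 = NOT s0 = NOT 0 = 1
s2 = a AND s1 = 1 AND 1 = 1
So s2 = 1 as required.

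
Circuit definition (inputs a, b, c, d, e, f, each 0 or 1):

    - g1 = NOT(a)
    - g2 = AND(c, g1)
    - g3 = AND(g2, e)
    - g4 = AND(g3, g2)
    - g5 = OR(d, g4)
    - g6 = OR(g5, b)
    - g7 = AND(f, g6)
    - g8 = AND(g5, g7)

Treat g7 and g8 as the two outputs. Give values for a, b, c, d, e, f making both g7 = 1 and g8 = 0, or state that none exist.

Check with a=1, b=1, c=1, d=0, e=1, f=1:
g1 = NOT(a) = NOT 1 = 0
g2 = AND(c, g1) = AND(1, 0) = 0
g3 = AND(g2, e) = AND(0, 1) = 0
g4 = AND(g3, g2) = AND(0, 0) = 0
g5 = OR(d, g4) = OR(0, 0) = 0
g6 = OR(g5, b) = OR(0, 1) = 1
g7 = AND(f, g6) = AND(1, 1) = 1
g8 = AND(g5, g7) = AND(0, 1) = 0
So g7 = 1 and g8 = 0.

a=1, b=1, c=1, d=0, e=1, f=1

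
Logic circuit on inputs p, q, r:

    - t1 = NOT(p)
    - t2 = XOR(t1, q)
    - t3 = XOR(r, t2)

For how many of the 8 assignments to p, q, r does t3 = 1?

4

t3 = XOR(r, t2) must be 1, so r and t2 differ.
Satisfying assignments:
  p=0, q=0, r=0
  p=0, q=1, r=1
  p=1, q=0, r=1
  p=1, q=1, r=0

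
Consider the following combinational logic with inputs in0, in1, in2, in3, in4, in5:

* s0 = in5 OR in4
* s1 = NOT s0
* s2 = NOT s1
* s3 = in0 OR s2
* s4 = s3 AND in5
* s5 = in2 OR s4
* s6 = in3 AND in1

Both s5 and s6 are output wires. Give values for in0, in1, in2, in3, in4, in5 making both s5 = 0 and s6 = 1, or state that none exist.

Check with in0=0 in1=1 in2=0 in3=1 in4=1 in5=0:
s0 = in5 OR in4 = 0 OR 1 = 1
s1 = NOT s0 = NOT 1 = 0
s2 = NOT s1 = NOT 0 = 1
s3 = in0 OR s2 = 0 OR 1 = 1
s4 = s3 AND in5 = 1 AND 0 = 0
s5 = in2 OR s4 = 0 OR 0 = 0
s6 = in3 AND in1 = 1 AND 1 = 1
So s5 = 0 and s6 = 1.

in0=0 in1=1 in2=0 in3=1 in4=1 in5=0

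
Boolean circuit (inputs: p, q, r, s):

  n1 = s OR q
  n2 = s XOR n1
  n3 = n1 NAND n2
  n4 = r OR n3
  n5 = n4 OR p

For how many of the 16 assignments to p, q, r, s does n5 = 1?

15

n5 = n4 OR p must be 1, so at least one of n4, p is 1.
Enumerating the 16 input combinations, 15 give n5 = 1 and 1 give n5 = 0.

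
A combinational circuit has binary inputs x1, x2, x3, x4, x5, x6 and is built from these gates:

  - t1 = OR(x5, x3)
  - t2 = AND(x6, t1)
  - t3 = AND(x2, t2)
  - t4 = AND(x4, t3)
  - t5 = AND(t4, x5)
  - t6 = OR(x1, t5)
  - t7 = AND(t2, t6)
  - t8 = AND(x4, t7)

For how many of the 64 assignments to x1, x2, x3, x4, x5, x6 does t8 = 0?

t8 = AND(x4, t7) must be 0, so at least one of x4, t7 is 0.
Enumerating the 64 input combinations, 56 give t8 = 0 and 8 give t8 = 1.

56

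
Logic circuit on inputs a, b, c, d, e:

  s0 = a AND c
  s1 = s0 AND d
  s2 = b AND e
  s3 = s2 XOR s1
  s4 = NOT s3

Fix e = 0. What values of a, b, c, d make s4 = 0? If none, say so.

Check with e = 0 and a=1, b=1, c=1, d=1:
s0 = a AND c = 1 AND 1 = 1
s1 = s0 AND d = 1 AND 1 = 1
s2 = b AND e = 1 AND 0 = 0
s3 = s2 XOR s1 = 0 XOR 1 = 1
s4 = NOT s3 = NOT 1 = 0
So s4 = 0.

a=1, b=1, c=1, d=1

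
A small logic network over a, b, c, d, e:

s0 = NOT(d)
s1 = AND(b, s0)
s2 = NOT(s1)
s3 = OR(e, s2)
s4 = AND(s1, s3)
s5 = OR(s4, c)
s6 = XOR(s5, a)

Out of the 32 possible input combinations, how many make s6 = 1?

16

s6 = XOR(s5, a) must be 1, so s5 and a differ.
Enumerating the 32 input combinations, 16 give s6 = 1 and 16 give s6 = 0.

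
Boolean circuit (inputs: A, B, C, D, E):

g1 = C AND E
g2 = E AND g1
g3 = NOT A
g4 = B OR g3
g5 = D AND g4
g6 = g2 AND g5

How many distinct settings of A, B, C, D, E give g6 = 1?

3

g6 = g2 AND g5 must be 1, so both g2 = 1 and g5 = 1.
g2 = E AND g1 must be 1, so both E = 1 and g1 = 1.
Satisfying assignments:
  A=0, B=0, C=1, D=1, E=1
  A=0, B=1, C=1, D=1, E=1
  A=1, B=1, C=1, D=1, E=1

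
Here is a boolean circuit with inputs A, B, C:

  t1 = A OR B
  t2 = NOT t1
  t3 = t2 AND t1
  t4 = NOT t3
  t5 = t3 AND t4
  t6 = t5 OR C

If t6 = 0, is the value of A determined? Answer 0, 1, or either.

either

Both values of A occur among assignments with t6 = 0:
  A=0: A=0, B=0, C=0
  A=1: A=1, B=0, C=0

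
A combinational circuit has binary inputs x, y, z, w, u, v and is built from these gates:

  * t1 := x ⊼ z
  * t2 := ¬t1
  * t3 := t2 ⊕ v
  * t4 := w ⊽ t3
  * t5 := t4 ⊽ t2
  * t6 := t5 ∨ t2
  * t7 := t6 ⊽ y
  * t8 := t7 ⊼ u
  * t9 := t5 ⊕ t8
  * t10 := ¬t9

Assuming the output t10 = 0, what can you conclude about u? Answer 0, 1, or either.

either

Both values of u occur among assignments with t10 = 0:
  u=0: x=0, y=0, z=0, w=0, u=0, v=0
  u=1: x=0, y=1, z=0, w=0, u=1, v=0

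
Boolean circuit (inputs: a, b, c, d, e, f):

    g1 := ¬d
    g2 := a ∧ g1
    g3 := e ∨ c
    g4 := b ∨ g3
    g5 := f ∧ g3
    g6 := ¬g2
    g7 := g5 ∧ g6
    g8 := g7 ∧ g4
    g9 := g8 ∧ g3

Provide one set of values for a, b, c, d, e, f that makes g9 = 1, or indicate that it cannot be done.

a=0, b=0, c=0, d=0, e=1, f=1

g9 = g8 ∧ g3 must be 1, so both g8 = 1 and g3 = 1.
Check with a=0, b=0, c=0, d=0, e=1, f=1:
g1 = ¬d = ¬0 = 1
g2 = a ∧ g1 = 0 ∧ 1 = 0
g3 = e ∨ c = 1 ∨ 0 = 1
g4 = b ∨ g3 = 0 ∨ 1 = 1
g5 = f ∧ g3 = 1 ∧ 1 = 1
g6 = ¬g2 = ¬0 = 1
g7 = g5 ∧ g6 = 1 ∧ 1 = 1
g8 = g7 ∧ g4 = 1 ∧ 1 = 1
g9 = g8 ∧ g3 = 1 ∧ 1 = 1
So g9 = 1 as required.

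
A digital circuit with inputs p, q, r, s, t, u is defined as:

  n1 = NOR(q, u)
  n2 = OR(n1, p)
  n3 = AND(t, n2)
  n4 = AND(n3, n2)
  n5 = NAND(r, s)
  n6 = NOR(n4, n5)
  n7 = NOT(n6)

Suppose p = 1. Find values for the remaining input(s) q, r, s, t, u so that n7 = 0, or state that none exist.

q=0, r=1, s=1, t=0, u=0

Check with p = 1 and q=0, r=1, s=1, t=0, u=0:
n1 = NOR(q, u) = NOR(0, 0) = 1
n2 = OR(n1, p) = OR(1, 1) = 1
n3 = AND(t, n2) = AND(0, 1) = 0
n4 = AND(n3, n2) = AND(0, 1) = 0
n5 = NAND(r, s) = NAND(1, 1) = 0
n6 = NOR(n4, n5) = NOR(0, 0) = 1
n7 = NOT(n6) = NOT 1 = 0
So n7 = 0.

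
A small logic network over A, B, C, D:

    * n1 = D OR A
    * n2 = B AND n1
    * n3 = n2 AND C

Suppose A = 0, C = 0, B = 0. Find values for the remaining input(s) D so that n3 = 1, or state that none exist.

With A = 0, C = 0, B = 0 fixed, none of the 2 settings of D give n3 = 1.
For example, with D=0:
n1 = D OR A = 0 OR 0 = 0
n2 = B AND n1 = 0 AND 0 = 0
n3 = n2 AND C = 0 AND 0 = 0
giving n3 = 0 ≠ 1.

no solution exists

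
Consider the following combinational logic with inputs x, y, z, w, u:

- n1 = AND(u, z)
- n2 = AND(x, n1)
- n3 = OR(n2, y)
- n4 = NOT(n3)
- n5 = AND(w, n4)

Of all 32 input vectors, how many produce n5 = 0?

n5 = AND(w, n4) must be 0, so at least one of w, n4 is 0.
Enumerating the 32 input combinations, 25 give n5 = 0 and 7 give n5 = 1.

25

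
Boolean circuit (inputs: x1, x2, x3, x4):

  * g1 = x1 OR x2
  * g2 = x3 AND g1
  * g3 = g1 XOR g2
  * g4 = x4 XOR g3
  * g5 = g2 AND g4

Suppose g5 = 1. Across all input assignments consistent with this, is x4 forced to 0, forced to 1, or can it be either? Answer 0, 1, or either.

1

g5 = g2 AND g4 must be 1, so both g2 = 1 and g4 = 1.
Every assignment with g5 = 1 has x4 = 1; there are 3 such assignment(s).
  x1=0, x2=1, x3=1, x4=1
  x1=1, x2=0, x3=1, x4=1
  x1=1, x2=1, x3=1, x4=1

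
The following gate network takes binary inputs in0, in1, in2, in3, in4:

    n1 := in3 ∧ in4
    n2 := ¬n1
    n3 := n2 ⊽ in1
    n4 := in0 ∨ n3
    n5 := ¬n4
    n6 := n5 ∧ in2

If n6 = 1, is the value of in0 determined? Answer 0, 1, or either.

0

n6 = n5 ∧ in2 must be 1, so both n5 = 1 and in2 = 1.
Every assignment with n6 = 1 has in0 = 0; there are 7 such assignment(s).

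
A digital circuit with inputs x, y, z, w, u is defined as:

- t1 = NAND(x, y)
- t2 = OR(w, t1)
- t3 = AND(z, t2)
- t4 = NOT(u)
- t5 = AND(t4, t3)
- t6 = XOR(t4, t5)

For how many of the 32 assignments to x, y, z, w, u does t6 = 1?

t6 = XOR(t4, t5) must be 1, so t4 and t5 differ.
Enumerating the 32 input combinations, 9 give t6 = 1 and 23 give t6 = 0.

9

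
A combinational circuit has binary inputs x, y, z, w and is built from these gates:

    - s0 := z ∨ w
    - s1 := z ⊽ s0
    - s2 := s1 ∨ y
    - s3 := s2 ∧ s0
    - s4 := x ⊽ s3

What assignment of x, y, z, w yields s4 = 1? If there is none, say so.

x=0, y=0, z=1, w=1

s4 = x ⊽ s3 must be 1, so both x = 0 and s3 = 0.
s3 = s2 ∧ s0 must be 0, so at least one of s2, s0 is 0.
Check with x=0, y=0, z=1, w=1:
s0 = z ∨ w = 1 ∨ 1 = 1
s1 = z ⊽ s0 = 1 ⊽ 1 = 0
s2 = s1 ∨ y = 0 ∨ 0 = 0
s3 = s2 ∧ s0 = 0 ∧ 1 = 0
s4 = x ⊽ s3 = 0 ⊽ 0 = 1
So s4 = 1 as required.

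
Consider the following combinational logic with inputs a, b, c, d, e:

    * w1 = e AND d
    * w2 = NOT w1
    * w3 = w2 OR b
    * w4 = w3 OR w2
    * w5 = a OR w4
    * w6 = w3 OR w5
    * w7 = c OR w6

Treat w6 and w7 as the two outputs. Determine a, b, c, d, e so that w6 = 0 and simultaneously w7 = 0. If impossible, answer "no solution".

a=0, b=0, c=0, d=1, e=1

Check with a=0, b=0, c=0, d=1, e=1:
w1 = e AND d = 1 AND 1 = 1
w2 = NOT w1 = NOT 1 = 0
w3 = w2 OR b = 0 OR 0 = 0
w4 = w3 OR w2 = 0 OR 0 = 0
w5 = a OR w4 = 0 OR 0 = 0
w6 = w3 OR w5 = 0 OR 0 = 0
w7 = c OR w6 = 0 OR 0 = 0
So w6 = 0 and w7 = 0.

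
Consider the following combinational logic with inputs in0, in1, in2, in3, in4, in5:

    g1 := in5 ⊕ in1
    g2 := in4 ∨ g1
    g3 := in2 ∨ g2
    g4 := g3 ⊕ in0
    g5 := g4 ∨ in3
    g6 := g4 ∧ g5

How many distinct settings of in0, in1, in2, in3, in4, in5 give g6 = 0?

32

g6 = g4 ∧ g5 must be 0, so at least one of g4, g5 is 0.
Enumerating the 64 input combinations, 32 give g6 = 0 and 32 give g6 = 1.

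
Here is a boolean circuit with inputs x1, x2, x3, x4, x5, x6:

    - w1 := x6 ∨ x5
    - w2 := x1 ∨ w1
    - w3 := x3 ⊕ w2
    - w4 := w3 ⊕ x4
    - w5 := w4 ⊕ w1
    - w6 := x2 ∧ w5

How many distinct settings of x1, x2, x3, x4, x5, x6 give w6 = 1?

w6 = x2 ∧ w5 must be 1, so both x2 = 1 and w5 = 1.
Enumerating the 64 input combinations, 16 give w6 = 1 and 48 give w6 = 0.

16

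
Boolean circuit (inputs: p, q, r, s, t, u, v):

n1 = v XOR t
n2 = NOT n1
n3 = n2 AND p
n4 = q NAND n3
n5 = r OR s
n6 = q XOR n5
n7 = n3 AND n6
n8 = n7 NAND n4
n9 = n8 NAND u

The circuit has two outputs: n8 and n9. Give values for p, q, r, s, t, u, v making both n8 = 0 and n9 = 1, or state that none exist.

Check with p=1 q=0 r=1 s=1 t=0 u=1 v=0:
n1 = v XOR t = 0 XOR 0 = 0
n2 = NOT n1 = NOT 0 = 1
n3 = n2 AND p = 1 AND 1 = 1
n4 = q NAND n3 = 0 NAND 1 = 1
n5 = r OR s = 1 OR 1 = 1
n6 = q XOR n5 = 0 XOR 1 = 1
n7 = n3 AND n6 = 1 AND 1 = 1
n8 = n7 NAND n4 = 1 NAND 1 = 0
n9 = n8 NAND u = 0 NAND 1 = 1
So n8 = 0 and n9 = 1.

p=1 q=0 r=1 s=1 t=0 u=1 v=0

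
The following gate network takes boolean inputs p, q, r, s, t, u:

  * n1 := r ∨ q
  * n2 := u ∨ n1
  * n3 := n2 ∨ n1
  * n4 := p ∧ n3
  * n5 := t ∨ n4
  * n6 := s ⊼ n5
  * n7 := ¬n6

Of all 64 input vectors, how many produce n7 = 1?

23

n7 = ¬n6 must be 1, so n6 = 0.
n6 = s ⊼ n5 must be 0, so both s = 1 and n5 = 1.
Enumerating the 64 input combinations, 23 give n7 = 1 and 41 give n7 = 0.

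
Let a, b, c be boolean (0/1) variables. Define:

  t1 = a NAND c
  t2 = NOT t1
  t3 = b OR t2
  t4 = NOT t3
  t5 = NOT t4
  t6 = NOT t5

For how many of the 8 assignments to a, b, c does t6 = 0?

t6 = NOT t5 must be 0, so t5 = 1.
t5 = NOT t4 must be 1, so t4 = 0.
t4 = NOT t3 must be 0, so t3 = 1.
Satisfying assignments:
  a=0, b=1, c=0
  a=0, b=1, c=1
  a=1, b=0, c=1
  a=1, b=1, c=0
  a=1, b=1, c=1

5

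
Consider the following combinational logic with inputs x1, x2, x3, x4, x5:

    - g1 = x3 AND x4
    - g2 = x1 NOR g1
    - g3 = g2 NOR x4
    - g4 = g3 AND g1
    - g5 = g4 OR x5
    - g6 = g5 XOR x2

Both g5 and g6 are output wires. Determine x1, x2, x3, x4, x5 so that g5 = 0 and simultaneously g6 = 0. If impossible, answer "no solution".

Check with x1=1 x2=0 x3=0 x4=1 x5=0:
g1 = x3 AND x4 = 0 AND 1 = 0
g2 = x1 NOR g1 = 1 NOR 0 = 0
g3 = g2 NOR x4 = 0 NOR 1 = 0
g4 = g3 AND g1 = 0 AND 0 = 0
g5 = g4 OR x5 = 0 OR 0 = 0
g6 = g5 XOR x2 = 0 XOR 0 = 0
So g5 = 0 and g6 = 0.

x1=1 x2=0 x3=0 x4=1 x5=0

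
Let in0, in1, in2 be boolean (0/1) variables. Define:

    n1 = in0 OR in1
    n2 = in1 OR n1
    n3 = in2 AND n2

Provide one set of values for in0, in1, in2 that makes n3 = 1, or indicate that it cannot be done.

in0=1 in1=0 in2=1

n3 = in2 AND n2 must be 1, so both in2 = 1 and n2 = 1.
n2 = in1 OR n1 must be 1, so at least one of in1, n1 is 1.
Check with in0=1 in1=0 in2=1:
n1 = in0 OR in1 = 1 OR 0 = 1
n2 = in1 OR n1 = 0 OR 1 = 1
n3 = in2 AND n2 = 1 AND 1 = 1
So n3 = 1 as required.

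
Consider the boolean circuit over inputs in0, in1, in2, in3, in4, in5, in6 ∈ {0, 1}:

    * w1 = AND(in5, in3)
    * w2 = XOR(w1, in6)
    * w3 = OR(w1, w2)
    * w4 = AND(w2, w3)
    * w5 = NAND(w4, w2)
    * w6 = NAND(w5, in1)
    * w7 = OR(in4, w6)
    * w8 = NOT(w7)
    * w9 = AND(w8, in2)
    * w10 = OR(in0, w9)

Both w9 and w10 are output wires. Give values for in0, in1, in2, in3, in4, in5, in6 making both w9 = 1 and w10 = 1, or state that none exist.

in0=1 in1=1 in2=1 in3=0 in4=0 in5=0 in6=0

Check with in0=1 in1=1 in2=1 in3=0 in4=0 in5=0 in6=0:
w1 = AND(in5, in3) = AND(0, 0) = 0
w2 = XOR(w1, in6) = XOR(0, 0) = 0
w3 = OR(w1, w2) = OR(0, 0) = 0
w4 = AND(w2, w3) = AND(0, 0) = 0
w5 = NAND(w4, w2) = NAND(0, 0) = 1
w6 = NAND(w5, in1) = NAND(1, 1) = 0
w7 = OR(in4, w6) = OR(0, 0) = 0
w8 = NOT(w7) = NOT 0 = 1
w9 = AND(w8, in2) = AND(1, 1) = 1
w10 = OR(in0, w9) = OR(1, 1) = 1
So w9 = 1 and w10 = 1.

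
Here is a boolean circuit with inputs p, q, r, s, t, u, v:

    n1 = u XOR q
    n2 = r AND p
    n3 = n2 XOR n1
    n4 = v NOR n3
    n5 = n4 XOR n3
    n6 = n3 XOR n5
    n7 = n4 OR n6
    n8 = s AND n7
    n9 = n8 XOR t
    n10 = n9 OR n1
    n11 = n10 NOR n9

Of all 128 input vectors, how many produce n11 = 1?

n11 = n10 NOR n9 must be 1, so both n10 = 0 and n9 = 0.
n10 = n9 OR n1 must be 0, so both n9 = 0 and n1 = 0.
Enumerating the 128 input combinations, 32 give n11 = 1 and 96 give n11 = 0.

32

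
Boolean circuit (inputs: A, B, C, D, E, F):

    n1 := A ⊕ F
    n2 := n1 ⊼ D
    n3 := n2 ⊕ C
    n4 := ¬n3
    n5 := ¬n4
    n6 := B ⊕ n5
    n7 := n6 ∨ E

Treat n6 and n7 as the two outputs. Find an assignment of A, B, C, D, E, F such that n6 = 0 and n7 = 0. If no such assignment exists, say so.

A=0, B=0, C=1, D=0, E=0, F=0

Check with A=0, B=0, C=1, D=0, E=0, F=0:
n1 = A ⊕ F = 0 ⊕ 0 = 0
n2 = n1 ⊼ D = 0 ⊼ 0 = 1
n3 = n2 ⊕ C = 1 ⊕ 1 = 0
n4 = ¬n3 = ¬0 = 1
n5 = ¬n4 = ¬1 = 0
n6 = B ⊕ n5 = 0 ⊕ 0 = 0
n7 = n6 ∨ E = 0 ∨ 0 = 0
So n6 = 0 and n7 = 0.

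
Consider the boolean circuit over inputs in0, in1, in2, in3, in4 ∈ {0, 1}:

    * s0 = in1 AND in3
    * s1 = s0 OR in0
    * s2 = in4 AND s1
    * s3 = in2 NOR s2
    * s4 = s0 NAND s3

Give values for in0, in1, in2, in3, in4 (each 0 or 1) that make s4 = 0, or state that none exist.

in0=0, in1=1, in2=0, in3=1, in4=0

Check with in0=0, in1=1, in2=0, in3=1, in4=0:
s0 = in1 AND in3 = 1 AND 1 = 1
s1 = s0 OR in0 = 1 OR 0 = 1
s2 = in4 AND s1 = 0 AND 1 = 0
s3 = in2 NOR s2 = 0 NOR 0 = 1
s4 = s0 NAND s3 = 1 NAND 1 = 0
So s4 = 0 as required.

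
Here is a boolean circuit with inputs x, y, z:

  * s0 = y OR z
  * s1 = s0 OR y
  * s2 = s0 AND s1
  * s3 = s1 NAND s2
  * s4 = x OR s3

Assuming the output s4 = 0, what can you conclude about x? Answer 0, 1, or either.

0

s4 = x OR s3 must be 0, so both x = 0 and s3 = 0.
s3 = s1 NAND s2 must be 0, so both s1 = 1 and s2 = 1.
s1 = s0 OR y must be 1, so at least one of s0, y is 1.
Every assignment with s4 = 0 has x = 0; there are 3 such assignment(s).
  x=0, y=0, z=1
  x=0, y=1, z=0
  x=0, y=1, z=1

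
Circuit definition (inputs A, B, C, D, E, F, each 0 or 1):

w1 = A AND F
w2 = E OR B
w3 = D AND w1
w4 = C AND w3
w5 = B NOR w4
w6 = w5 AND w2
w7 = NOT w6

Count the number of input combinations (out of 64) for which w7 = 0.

15

w7 = NOT w6 must be 0, so w6 = 1.
Enumerating the 64 input combinations, 15 give w7 = 0 and 49 give w7 = 1.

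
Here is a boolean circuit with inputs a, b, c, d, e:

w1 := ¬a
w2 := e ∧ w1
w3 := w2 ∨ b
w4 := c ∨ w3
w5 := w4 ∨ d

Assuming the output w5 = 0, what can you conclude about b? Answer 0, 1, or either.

w5 = w4 ∨ d must be 0, so both w4 = 0 and d = 0.
w4 = c ∨ w3 must be 0, so both c = 0 and w3 = 0.
w3 = w2 ∨ b must be 0, so both w2 = 0 and b = 0.
Every assignment with w5 = 0 has b = 0; there are 3 such assignment(s).
  a=0, b=0, c=0, d=0, e=0
  a=1, b=0, c=0, d=0, e=0
  a=1, b=0, c=0, d=0, e=1

0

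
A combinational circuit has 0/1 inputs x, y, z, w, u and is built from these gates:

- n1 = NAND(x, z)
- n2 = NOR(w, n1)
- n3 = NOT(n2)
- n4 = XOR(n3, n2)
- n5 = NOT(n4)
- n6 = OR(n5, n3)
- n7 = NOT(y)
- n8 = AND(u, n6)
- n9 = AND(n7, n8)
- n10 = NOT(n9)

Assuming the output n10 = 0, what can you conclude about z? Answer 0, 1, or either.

Both values of z occur among assignments with n10 = 0:
  z=0: x=0, y=0, z=0, w=0, u=1
  z=1: x=0, y=0, z=1, w=0, u=1

either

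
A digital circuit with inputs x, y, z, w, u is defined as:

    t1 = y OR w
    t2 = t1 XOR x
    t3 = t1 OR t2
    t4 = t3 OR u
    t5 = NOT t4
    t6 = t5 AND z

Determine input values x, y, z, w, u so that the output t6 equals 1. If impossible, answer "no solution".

t6 = t5 AND z must be 1, so both t5 = 1 and z = 1.
t5 = NOT t4 must be 1, so t4 = 0.
t4 = t3 OR u must be 0, so both t3 = 0 and u = 0.
Check with x=0 y=0 z=1 w=0 u=0:
t1 = y OR w = 0 OR 0 = 0
t2 = t1 XOR x = 0 XOR 0 = 0
t3 = t1 OR t2 = 0 OR 0 = 0
t4 = t3 OR u = 0 OR 0 = 0
t5 = NOT t4 = NOT 0 = 1
t6 = t5 AND z = 1 AND 1 = 1
So t6 = 1 as required.

x=0 y=0 z=1 w=0 u=0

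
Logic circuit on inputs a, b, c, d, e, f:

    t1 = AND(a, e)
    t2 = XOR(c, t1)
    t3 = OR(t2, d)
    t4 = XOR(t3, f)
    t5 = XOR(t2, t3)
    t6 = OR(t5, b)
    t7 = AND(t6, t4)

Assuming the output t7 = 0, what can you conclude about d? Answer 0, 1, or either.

Both values of d occur among assignments with t7 = 0:
  d=0: a=0, b=0, c=0, d=0, e=0, f=0
  d=1: a=0, b=0, c=0, d=1, e=0, f=1

either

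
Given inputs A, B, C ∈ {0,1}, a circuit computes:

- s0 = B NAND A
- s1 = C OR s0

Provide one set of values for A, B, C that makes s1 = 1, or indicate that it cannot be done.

A=0, B=1, C=1

s1 = C OR s0 must be 1, so at least one of C, s0 is 1.
Check with A=0, B=1, C=1:
s0 = B NAND A = 1 NAND 0 = 1
s1 = C OR s0 = 1 OR 1 = 1
So s1 = 1 as required.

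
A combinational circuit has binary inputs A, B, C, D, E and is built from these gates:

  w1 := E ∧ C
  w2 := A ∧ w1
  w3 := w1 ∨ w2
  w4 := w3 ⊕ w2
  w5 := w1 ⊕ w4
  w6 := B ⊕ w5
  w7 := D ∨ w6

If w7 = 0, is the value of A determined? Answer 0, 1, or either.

either

Both values of A occur among assignments with w7 = 0:
  A=0: A=0, B=0, C=0, D=0, E=0
  A=1: A=1, B=0, C=0, D=0, E=0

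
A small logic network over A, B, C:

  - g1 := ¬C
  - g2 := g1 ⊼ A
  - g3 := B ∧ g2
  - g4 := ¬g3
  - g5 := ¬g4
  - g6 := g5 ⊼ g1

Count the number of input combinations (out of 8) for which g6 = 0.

g6 = g5 ⊼ g1 must be 0, so both g5 = 1 and g1 = 1.
Satisfying assignments:
  A=0, B=1, C=0

1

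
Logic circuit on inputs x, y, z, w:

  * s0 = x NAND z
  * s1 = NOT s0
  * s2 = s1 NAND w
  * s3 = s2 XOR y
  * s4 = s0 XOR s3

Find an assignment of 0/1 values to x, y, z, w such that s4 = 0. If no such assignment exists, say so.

x=1, y=1, z=1, w=0

s4 = s0 XOR s3 must be 0, so s0 and s3 are equal.
Check with x=1, y=1, z=1, w=0:
s0 = x NAND z = 1 NAND 1 = 0
s1 = NOT s0 = NOT 0 = 1
s2 = s1 NAND w = 1 NAND 0 = 1
s3 = s2 XOR y = 1 XOR 1 = 0
s4 = s0 XOR s3 = 0 XOR 0 = 0
So s4 = 0 as required.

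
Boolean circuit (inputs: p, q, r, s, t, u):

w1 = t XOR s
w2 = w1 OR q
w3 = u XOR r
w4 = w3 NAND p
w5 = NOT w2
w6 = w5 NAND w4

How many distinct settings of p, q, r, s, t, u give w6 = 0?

12

w6 = w5 NAND w4 must be 0, so both w5 = 1 and w4 = 1.
w5 = NOT w2 must be 1, so w2 = 0.
Enumerating the 64 input combinations, 12 give w6 = 0 and 52 give w6 = 1.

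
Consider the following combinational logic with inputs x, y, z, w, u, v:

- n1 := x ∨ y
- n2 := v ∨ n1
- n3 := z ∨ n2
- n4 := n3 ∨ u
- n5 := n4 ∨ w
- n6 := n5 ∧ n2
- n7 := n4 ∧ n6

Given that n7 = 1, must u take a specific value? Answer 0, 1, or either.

Both values of u occur among assignments with n7 = 1:
  u=0: x=0, y=0, z=0, w=0, u=0, v=1
  u=1: x=0, y=0, z=0, w=0, u=1, v=1

either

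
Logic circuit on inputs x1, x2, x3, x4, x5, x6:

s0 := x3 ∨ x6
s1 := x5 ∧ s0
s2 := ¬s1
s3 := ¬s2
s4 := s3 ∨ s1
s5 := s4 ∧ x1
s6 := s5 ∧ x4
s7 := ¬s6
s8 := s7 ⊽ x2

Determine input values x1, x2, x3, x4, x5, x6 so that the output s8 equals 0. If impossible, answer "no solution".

s8 = s7 ⊽ x2 must be 0, so at least one of s7, x2 is 1.
Check with x1=1, x2=1, x3=0, x4=1, x5=1, x6=1:
s0 = x3 ∨ x6 = 0 ∨ 1 = 1
s1 = x5 ∧ s0 = 1 ∧ 1 = 1
s2 = ¬s1 = ¬1 = 0
s3 = ¬s2 = ¬0 = 1
s4 = s3 ∨ s1 = 1 ∨ 1 = 1
s5 = s4 ∧ x1 = 1 ∧ 1 = 1
s6 = s5 ∧ x4 = 1 ∧ 1 = 1
s7 = ¬s6 = ¬1 = 0
s8 = s7 ⊽ x2 = 0 ⊽ 1 = 0
So s8 = 0 as required.

x1=1, x2=1, x3=0, x4=1, x5=1, x6=1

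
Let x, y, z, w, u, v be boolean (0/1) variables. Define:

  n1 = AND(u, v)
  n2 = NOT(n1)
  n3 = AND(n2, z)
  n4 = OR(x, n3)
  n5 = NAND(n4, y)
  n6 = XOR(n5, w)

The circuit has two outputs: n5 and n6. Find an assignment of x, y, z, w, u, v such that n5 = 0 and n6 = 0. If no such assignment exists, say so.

Check with x=1 y=1 z=1 w=0 u=0 v=0:
n1 = AND(u, v) = AND(0, 0) = 0
n2 = NOT(n1) = NOT 0 = 1
n3 = AND(n2, z) = AND(1, 1) = 1
n4 = OR(x, n3) = OR(1, 1) = 1
n5 = NAND(n4, y) = NAND(1, 1) = 0
n6 = XOR(n5, w) = XOR(0, 0) = 0
So n5 = 0 and n6 = 0.

x=1 y=1 z=1 w=0 u=0 v=0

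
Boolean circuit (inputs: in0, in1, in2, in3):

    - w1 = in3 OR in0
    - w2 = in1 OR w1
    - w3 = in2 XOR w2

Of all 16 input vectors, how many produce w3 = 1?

8

w3 = in2 XOR w2 must be 1, so in2 and w2 differ.
Enumerating the 16 input combinations, 8 give w3 = 1 and 8 give w3 = 0.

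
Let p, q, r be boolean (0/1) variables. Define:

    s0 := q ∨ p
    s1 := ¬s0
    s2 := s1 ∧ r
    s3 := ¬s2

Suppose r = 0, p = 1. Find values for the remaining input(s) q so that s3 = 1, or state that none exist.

Check with r = 0, p = 1 and q=1:
s0 = q ∨ p = 1 ∨ 1 = 1
s1 = ¬s0 = ¬1 = 0
s2 = s1 ∧ r = 0 ∧ 0 = 0
s3 = ¬s2 = ¬0 = 1
So s3 = 1.

q=1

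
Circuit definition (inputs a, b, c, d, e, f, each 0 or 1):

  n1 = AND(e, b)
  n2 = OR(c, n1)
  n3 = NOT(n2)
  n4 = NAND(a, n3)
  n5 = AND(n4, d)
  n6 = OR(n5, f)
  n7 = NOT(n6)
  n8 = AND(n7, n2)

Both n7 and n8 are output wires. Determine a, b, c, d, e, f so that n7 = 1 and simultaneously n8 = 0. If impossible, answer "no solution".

a=0 b=0 c=0 d=0 e=0 f=0

Check with a=0 b=0 c=0 d=0 e=0 f=0:
n1 = AND(e, b) = AND(0, 0) = 0
n2 = OR(c, n1) = OR(0, 0) = 0
n3 = NOT(n2) = NOT 0 = 1
n4 = NAND(a, n3) = NAND(0, 1) = 1
n5 = AND(n4, d) = AND(1, 0) = 0
n6 = OR(n5, f) = OR(0, 0) = 0
n7 = NOT(n6) = NOT 0 = 1
n8 = AND(n7, n2) = AND(1, 0) = 0
So n7 = 1 and n8 = 0.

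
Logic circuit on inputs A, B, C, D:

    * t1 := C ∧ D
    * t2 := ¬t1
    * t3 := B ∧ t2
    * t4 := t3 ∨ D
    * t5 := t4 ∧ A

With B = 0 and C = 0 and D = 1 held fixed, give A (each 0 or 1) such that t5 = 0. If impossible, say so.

A=0

t5 = t4 ∧ A must be 0, so at least one of t4, A is 0.
Check with B = 0 and C = 0 and D = 1 and A=0:
t1 = C ∧ D = 0 ∧ 1 = 0
t2 = ¬t1 = ¬0 = 1
t3 = B ∧ t2 = 0 ∧ 1 = 0
t4 = t3 ∨ D = 0 ∨ 1 = 1
t5 = t4 ∧ A = 1 ∧ 0 = 0
So t5 = 0.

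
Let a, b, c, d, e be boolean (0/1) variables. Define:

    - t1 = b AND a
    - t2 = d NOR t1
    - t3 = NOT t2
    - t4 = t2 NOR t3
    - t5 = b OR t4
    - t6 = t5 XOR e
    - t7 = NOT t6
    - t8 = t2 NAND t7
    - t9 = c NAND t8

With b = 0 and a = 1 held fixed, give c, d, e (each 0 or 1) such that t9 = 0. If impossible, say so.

Check with b = 0 and a = 1 and c=1, d=1, e=0:
t1 = b AND a = 0 AND 1 = 0
t2 = d NOR t1 = 1 NOR 0 = 0
t3 = NOT t2 = NOT 0 = 1
t4 = t2 NOR t3 = 0 NOR 1 = 0
t5 = b OR t4 = 0 OR 0 = 0
t6 = t5 XOR e = 0 XOR 0 = 0
t7 = NOT t6 = NOT 0 = 1
t8 = t2 NAND t7 = 0 NAND 1 = 1
t9 = c NAND t8 = 1 NAND 1 = 0
So t9 = 0.

c=1, d=1, e=0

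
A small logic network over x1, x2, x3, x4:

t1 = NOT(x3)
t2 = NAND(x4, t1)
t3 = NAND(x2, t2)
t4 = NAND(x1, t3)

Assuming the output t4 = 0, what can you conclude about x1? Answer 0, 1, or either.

1

t4 = NAND(x1, t3) must be 0, so both x1 = 1 and t3 = 1.
t3 = NAND(x2, t2) must be 1, so at least one of x2, t2 is 0.
Every assignment with t4 = 0 has x1 = 1; there are 5 such assignment(s).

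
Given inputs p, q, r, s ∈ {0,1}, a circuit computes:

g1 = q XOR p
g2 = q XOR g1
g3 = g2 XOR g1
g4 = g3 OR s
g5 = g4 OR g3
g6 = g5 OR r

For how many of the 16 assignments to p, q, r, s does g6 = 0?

2

g6 = g5 OR r must be 0, so both g5 = 0 and r = 0.
g5 = g4 OR g3 must be 0, so both g4 = 0 and g3 = 0.
g4 = g3 OR s must be 0, so both g3 = 0 and s = 0.
Satisfying assignments:
  p=0, q=0, r=0, s=0
  p=1, q=0, r=0, s=0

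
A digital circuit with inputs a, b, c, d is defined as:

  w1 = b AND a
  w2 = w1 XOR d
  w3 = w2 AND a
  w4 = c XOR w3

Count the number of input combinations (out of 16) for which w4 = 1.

w4 = c XOR w3 must be 1, so c and w3 differ.
Enumerating the 16 input combinations, 8 give w4 = 1 and 8 give w4 = 0.

8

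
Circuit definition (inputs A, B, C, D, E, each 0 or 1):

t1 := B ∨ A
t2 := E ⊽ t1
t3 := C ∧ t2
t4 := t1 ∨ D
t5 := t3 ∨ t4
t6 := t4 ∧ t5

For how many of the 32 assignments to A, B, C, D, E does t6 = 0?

t6 = t4 ∧ t5 must be 0, so at least one of t4, t5 is 0.
Satisfying assignments:
  A=0, B=0, C=0, D=0, E=0
  A=0, B=0, C=0, D=0, E=1
  A=0, B=0, C=1, D=0, E=0
  A=0, B=0, C=1, D=0, E=1

4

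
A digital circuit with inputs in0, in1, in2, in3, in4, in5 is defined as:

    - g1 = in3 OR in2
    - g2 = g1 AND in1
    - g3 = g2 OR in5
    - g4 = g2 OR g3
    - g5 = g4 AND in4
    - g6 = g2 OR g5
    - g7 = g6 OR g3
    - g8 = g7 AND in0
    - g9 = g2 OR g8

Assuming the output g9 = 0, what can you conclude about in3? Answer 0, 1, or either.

Both values of in3 occur among assignments with g9 = 0:
  in3=0: in0=0, in1=0, in2=0, in3=0, in4=0, in5=0
  in3=1: in0=0, in1=0, in2=0, in3=1, in4=0, in5=0

either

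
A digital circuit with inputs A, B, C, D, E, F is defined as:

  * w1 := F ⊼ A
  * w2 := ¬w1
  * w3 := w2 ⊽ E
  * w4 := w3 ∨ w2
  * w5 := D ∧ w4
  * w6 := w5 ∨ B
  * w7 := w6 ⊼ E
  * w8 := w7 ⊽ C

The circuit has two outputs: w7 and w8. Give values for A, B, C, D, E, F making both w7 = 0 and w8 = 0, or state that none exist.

A=0, B=1, C=1, D=1, E=1, F=1

Check with A=0, B=1, C=1, D=1, E=1, F=1:
w1 = F ⊼ A = 1 ⊼ 0 = 1
w2 = ¬w1 = ¬1 = 0
w3 = w2 ⊽ E = 0 ⊽ 1 = 0
w4 = w3 ∨ w2 = 0 ∨ 0 = 0
w5 = D ∧ w4 = 1 ∧ 0 = 0
w6 = w5 ∨ B = 0 ∨ 1 = 1
w7 = w6 ⊼ E = 1 ⊼ 1 = 0
w8 = w7 ⊽ C = 0 ⊽ 1 = 0
So w7 = 0 and w8 = 0.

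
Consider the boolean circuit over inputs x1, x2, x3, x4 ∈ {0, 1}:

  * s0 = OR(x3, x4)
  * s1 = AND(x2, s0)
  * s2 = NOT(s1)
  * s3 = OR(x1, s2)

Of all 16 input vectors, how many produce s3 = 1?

s3 = OR(x1, s2) must be 1, so at least one of x1, s2 is 1.
Enumerating the 16 input combinations, 13 give s3 = 1 and 3 give s3 = 0.

13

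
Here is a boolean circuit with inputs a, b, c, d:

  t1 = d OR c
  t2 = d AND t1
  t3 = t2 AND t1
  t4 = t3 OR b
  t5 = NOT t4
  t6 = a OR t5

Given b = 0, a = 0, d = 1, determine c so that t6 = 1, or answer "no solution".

With b = 0, a = 0, d = 1 fixed, none of the 2 settings of c give t6 = 1.
For example, with c=0:
t1 = d OR c = 1 OR 0 = 1
t2 = d AND t1 = 1 AND 1 = 1
t3 = t2 AND t1 = 1 AND 1 = 1
t4 = t3 OR b = 1 OR 0 = 1
t5 = NOT t4 = NOT 1 = 0
t6 = a OR t5 = 0 OR 0 = 0
giving t6 = 0 ≠ 1.

no solution exists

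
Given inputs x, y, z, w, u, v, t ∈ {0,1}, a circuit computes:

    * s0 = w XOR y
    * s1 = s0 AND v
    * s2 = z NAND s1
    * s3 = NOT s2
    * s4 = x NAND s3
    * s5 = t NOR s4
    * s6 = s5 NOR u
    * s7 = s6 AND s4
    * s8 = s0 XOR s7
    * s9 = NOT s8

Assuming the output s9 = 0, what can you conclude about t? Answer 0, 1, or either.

Both values of t occur among assignments with s9 = 0:
  t=0: x=0, y=0, z=0, w=0, u=0, v=0, t=0
  t=1: x=0, y=0, z=0, w=0, u=0, v=0, t=1

either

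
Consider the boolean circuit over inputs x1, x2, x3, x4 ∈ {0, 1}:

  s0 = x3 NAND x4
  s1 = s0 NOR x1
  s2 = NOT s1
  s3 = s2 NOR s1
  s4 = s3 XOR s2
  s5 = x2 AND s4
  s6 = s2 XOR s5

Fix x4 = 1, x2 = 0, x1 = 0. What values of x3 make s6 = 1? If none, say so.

Check with x4 = 1, x2 = 0, x1 = 0 and x3=0:
s0 = x3 NAND x4 = 0 NAND 1 = 1
s1 = s0 NOR x1 = 1 NOR 0 = 0
s2 = NOT s1 = NOT 0 = 1
s3 = s2 NOR s1 = 1 NOR 0 = 0
s4 = s3 XOR s2 = 0 XOR 1 = 1
s5 = x2 AND s4 = 0 AND 1 = 0
s6 = s2 XOR s5 = 1 XOR 0 = 1
So s6 = 1.

x3=0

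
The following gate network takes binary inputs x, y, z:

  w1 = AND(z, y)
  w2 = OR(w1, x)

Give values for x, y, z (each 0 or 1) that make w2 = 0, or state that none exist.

x=0 y=0 z=1

w2 = OR(w1, x) must be 0, so both w1 = 0 and x = 0.
w1 = AND(z, y) must be 0, so at least one of z, y is 0.
Check with x=0 y=0 z=1:
w1 = AND(z, y) = AND(1, 0) = 0
w2 = OR(w1, x) = OR(0, 0) = 0
So w2 = 0 as required.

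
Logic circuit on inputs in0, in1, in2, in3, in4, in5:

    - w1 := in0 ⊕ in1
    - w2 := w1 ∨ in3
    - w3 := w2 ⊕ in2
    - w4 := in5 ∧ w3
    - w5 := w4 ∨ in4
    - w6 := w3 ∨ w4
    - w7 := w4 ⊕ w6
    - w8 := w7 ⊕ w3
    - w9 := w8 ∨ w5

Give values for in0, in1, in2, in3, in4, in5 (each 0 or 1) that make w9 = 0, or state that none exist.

in0=0, in1=0, in2=1, in3=0, in4=0, in5=0

Check with in0=0, in1=0, in2=1, in3=0, in4=0, in5=0:
w1 = in0 ⊕ in1 = 0 ⊕ 0 = 0
w2 = w1 ∨ in3 = 0 ∨ 0 = 0
w3 = w2 ⊕ in2 = 0 ⊕ 1 = 1
w4 = in5 ∧ w3 = 0 ∧ 1 = 0
w5 = w4 ∨ in4 = 0 ∨ 0 = 0
w6 = w3 ∨ w4 = 1 ∨ 0 = 1
w7 = w4 ⊕ w6 = 0 ⊕ 1 = 1
w8 = w7 ⊕ w3 = 1 ⊕ 1 = 0
w9 = w8 ∨ w5 = 0 ∨ 0 = 0
So w9 = 0 as required.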